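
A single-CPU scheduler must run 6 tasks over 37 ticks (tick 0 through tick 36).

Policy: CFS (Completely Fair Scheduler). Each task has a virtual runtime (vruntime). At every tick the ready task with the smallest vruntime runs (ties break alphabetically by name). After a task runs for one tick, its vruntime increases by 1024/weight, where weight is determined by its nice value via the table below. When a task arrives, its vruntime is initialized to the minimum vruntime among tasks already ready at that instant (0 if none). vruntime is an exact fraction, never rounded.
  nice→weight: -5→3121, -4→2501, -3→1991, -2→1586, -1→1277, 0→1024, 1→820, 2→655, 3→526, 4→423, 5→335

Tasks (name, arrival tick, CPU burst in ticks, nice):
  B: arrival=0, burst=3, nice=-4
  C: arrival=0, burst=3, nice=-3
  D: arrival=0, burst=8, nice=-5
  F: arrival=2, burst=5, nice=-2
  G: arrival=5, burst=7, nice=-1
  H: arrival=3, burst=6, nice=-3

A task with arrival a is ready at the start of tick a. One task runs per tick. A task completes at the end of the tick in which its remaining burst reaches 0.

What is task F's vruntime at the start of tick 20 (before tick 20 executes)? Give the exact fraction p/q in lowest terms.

vruntime(F, start of tick 20) = 1536/793

t=0: vr[B=0 C=0 D=0] → run B
t=1: vr[B=1024/2501 C=0 D=0] → run C
t=2: vr[B=1024/2501 C=1024/1991 D=0 F=0] → run D
t=3: vr[B=1024/2501 C=1024/1991 D=1024/3121 F=0 H=0] → run F
t=4: vr[B=1024/2501 C=1024/1991 D=1024/3121 F=512/793 H=0] → run H
t=5: vr[B=1024/2501 C=1024/1991 D=1024/3121 F=512/793 G=1024/3121 H=1024/1991] → run D
t=6: vr[B=1024/2501 C=1024/1991 D=2048/3121 F=512/793 G=1024/3121 H=1024/1991] → run G
t=7: vr[B=1024/2501 C=1024/1991 D=2048/3121 F=512/793 G=4503552/3985517 H=1024/1991] → run B
t=8: vr[B=2048/2501 C=1024/1991 D=2048/3121 F=512/793 G=4503552/3985517 H=1024/1991] → run C
t=9: vr[B=2048/2501 C=2048/1991 D=2048/3121 F=512/793 G=4503552/3985517 H=1024/1991] → run H
t=10: vr[B=2048/2501 C=2048/1991 D=2048/3121 F=512/793 G=4503552/3985517 H=2048/1991] → run F
t=11: vr[B=2048/2501 C=2048/1991 D=2048/3121 F=1024/793 G=4503552/3985517 H=2048/1991] → run D
t=12: vr[B=2048/2501 C=2048/1991 D=3072/3121 F=1024/793 G=4503552/3985517 H=2048/1991] → run B
t=13: vr[C=2048/1991 D=3072/3121 F=1024/793 G=4503552/3985517 H=2048/1991] → run D
t=14: vr[C=2048/1991 D=4096/3121 F=1024/793 G=4503552/3985517 H=2048/1991] → run C
t=15: vr[D=4096/3121 F=1024/793 G=4503552/3985517 H=2048/1991] → run H
t=16: vr[D=4096/3121 F=1024/793 G=4503552/3985517 H=3072/1991] → run G
t=17: vr[D=4096/3121 F=1024/793 G=7699456/3985517 H=3072/1991] → run F
t=18: vr[D=4096/3121 F=1536/793 G=7699456/3985517 H=3072/1991] → run D
t=19: vr[D=5120/3121 F=1536/793 G=7699456/3985517 H=3072/1991] → run H
t=20: vr[D=5120/3121 F=1536/793 G=7699456/3985517 H=4096/1991] → run D
t=21: vr[D=6144/3121 F=1536/793 G=7699456/3985517 H=4096/1991] → run G
t=22: vr[D=6144/3121 F=1536/793 G=10895360/3985517 H=4096/1991] → run F
t=23: vr[D=6144/3121 F=2048/793 G=10895360/3985517 H=4096/1991] → run D
t=24: vr[D=7168/3121 F=2048/793 G=10895360/3985517 H=4096/1991] → run H
t=25: vr[D=7168/3121 F=2048/793 G=10895360/3985517 H=5120/1991] → run D
t=26: vr[F=2048/793 G=10895360/3985517 H=5120/1991] → run H
t=27: vr[F=2048/793 G=10895360/3985517] → run F
t=28: vr[G=10895360/3985517] → run G
t=29: vr[G=14091264/3985517] → run G
t=30: vr[G=17287168/3985517] → run G
t=31: vr[G=20483072/3985517] → run G
t=32: (idle)
t=33: (idle)
t=34: (idle)
t=35: (idle)
t=36: (idle)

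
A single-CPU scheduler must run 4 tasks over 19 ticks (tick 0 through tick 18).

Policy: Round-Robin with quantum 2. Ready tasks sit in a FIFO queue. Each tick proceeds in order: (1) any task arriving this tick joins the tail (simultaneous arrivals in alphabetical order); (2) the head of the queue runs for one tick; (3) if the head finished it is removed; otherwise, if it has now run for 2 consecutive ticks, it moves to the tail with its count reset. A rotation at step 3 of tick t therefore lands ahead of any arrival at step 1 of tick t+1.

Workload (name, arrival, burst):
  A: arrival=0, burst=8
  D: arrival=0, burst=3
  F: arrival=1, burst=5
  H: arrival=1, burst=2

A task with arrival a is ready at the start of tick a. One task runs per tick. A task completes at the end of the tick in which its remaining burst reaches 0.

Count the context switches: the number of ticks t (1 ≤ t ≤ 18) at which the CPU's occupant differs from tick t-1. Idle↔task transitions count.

context switches = 10

t=0: queue=[A,D] q_used=0 → run A
t=1: queue=[A,D,F,H] q_used=1 → run A
t=2: queue=[D,F,H,A] q_used=0 → run D
t=3: queue=[D,F,H,A] q_used=1 → run D
t=4: queue=[F,H,A,D] q_used=0 → run F
t=5: queue=[F,H,A,D] q_used=1 → run F
t=6: queue=[H,A,D,F] q_used=0 → run H
t=7: queue=[H,A,D,F] q_used=1 → run H
t=8: queue=[A,D,F] q_used=0 → run A
t=9: queue=[A,D,F] q_used=1 → run A
t=10: queue=[D,F,A] q_used=0 → run D
t=11: queue=[F,A] q_used=0 → run F
t=12: queue=[F,A] q_used=1 → run F
t=13: queue=[A,F] q_used=0 → run A
t=14: queue=[A,F] q_used=1 → run A
t=15: queue=[F,A] q_used=0 → run F
t=16: queue=[A] q_used=0 → run A
t=17: queue=[A] q_used=1 → run A
t=18: (idle)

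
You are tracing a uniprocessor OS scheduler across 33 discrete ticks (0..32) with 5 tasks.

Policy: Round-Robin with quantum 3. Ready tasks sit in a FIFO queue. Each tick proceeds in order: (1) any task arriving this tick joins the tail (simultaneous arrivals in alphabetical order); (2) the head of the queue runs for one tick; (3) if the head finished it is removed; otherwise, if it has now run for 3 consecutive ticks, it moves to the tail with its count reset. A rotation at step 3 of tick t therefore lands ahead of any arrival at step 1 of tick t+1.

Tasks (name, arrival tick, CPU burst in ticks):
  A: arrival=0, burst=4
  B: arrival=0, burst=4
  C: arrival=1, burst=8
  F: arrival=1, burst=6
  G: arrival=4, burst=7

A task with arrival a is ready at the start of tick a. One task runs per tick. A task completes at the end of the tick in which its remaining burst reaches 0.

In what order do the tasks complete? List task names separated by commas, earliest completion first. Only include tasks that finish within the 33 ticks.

completion order = A, B, F, C, G

t=0: queue=[A,B] q_used=0 → run A
t=1: queue=[A,B,C,F] q_used=1 → run A
t=2: queue=[A,B,C,F] q_used=2 → run A
t=3: queue=[B,C,F,A] q_used=0 → run B
t=4: queue=[B,C,F,A,G] q_used=1 → run B
t=5: queue=[B,C,F,A,G] q_used=2 → run B
t=6: queue=[C,F,A,G,B] q_used=0 → run C
t=7: queue=[C,F,A,G,B] q_used=1 → run C
t=8: queue=[C,F,A,G,B] q_used=2 → run C
t=9: queue=[F,A,G,B,C] q_used=0 → run F
t=10: queue=[F,A,G,B,C] q_used=1 → run F
t=11: queue=[F,A,G,B,C] q_used=2 → run F
t=12: queue=[A,G,B,C,F] q_used=0 → run A
t=13: queue=[G,B,C,F] q_used=0 → run G
t=14: queue=[G,B,C,F] q_used=1 → run G
t=15: queue=[G,B,C,F] q_used=2 → run G
t=16: queue=[B,C,F,G] q_used=0 → run B
t=17: queue=[C,F,G] q_used=0 → run C
t=18: queue=[C,F,G] q_used=1 → run C
t=19: queue=[C,F,G] q_used=2 → run C
t=20: queue=[F,G,C] q_used=0 → run F
t=21: queue=[F,G,C] q_used=1 → run F
t=22: queue=[F,G,C] q_used=2 → run F
t=23: queue=[G,C] q_used=0 → run G
t=24: queue=[G,C] q_used=1 → run G
t=25: queue=[G,C] q_used=2 → run G
t=26: queue=[C,G] q_used=0 → run C
t=27: queue=[C,G] q_used=1 → run C
t=28: queue=[G] q_used=0 → run G
t=29: (idle)
t=30: (idle)
t=31: (idle)
t=32: (idle)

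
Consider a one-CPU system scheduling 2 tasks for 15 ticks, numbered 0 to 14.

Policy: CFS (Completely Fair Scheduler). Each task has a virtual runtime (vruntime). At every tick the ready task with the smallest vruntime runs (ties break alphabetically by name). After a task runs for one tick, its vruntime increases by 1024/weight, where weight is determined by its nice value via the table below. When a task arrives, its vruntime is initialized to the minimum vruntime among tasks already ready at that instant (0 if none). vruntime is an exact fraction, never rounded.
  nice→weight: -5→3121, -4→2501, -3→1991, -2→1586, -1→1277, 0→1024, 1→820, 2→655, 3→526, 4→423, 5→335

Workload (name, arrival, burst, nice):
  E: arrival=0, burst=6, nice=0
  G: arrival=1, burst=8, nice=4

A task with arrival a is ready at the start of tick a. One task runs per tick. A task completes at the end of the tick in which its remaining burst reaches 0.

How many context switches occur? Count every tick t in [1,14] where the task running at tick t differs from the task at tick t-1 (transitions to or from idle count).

context switches = 6

t=0: vr[E=0] → run E
t=1: vr[E=1 G=1] → run E
t=2: vr[E=2 G=1] → run G
t=3: vr[E=2 G=1447/423] → run E
t=4: vr[E=3 G=1447/423] → run E
t=5: vr[E=4 G=1447/423] → run G
t=6: vr[E=4 G=2471/423] → run E
t=7: vr[E=5 G=2471/423] → run E
t=8: vr[G=2471/423] → run G
t=9: vr[G=1165/141] → run G
t=10: vr[G=4519/423] → run G
t=11: vr[G=5543/423] → run G
t=12: vr[G=2189/141] → run G
t=13: vr[G=7591/423] → run G
t=14: (idle)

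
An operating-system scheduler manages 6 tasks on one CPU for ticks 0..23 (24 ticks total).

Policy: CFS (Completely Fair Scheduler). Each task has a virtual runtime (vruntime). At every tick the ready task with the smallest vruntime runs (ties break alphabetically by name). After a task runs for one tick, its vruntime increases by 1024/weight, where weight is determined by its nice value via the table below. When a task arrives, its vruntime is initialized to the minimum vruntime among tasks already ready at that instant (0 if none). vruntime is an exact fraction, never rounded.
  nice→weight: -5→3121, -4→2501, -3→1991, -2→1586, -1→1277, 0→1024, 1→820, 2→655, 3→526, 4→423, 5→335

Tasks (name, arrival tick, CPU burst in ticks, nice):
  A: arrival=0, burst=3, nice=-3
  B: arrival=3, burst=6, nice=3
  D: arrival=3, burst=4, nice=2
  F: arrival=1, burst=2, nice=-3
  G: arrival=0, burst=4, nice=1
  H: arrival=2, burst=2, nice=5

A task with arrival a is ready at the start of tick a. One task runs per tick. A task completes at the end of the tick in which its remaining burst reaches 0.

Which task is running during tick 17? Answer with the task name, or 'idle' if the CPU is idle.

running at tick 17 = D

t=0: vr[A=0 G=0] → run A
t=1: vr[A=1024/1991 F=0 G=0] → run F
t=2: vr[A=1024/1991 F=1024/1991 G=0 H=0] → run G
t=3: vr[A=1024/1991 B=0 D=0 F=1024/1991 G=256/205 H=0] → run B
t=4: vr[A=1024/1991 B=512/263 D=0 F=1024/1991 G=256/205 H=0] → run D
t=5: vr[A=1024/1991 B=512/263 D=1024/655 F=1024/1991 G=256/205 H=0] → run H
t=6: vr[A=1024/1991 B=512/263 D=1024/655 F=1024/1991 G=256/205 H=1024/335] → run A
t=7: vr[A=2048/1991 B=512/263 D=1024/655 F=1024/1991 G=256/205 H=1024/335] → run F
t=8: vr[A=2048/1991 B=512/263 D=1024/655 G=256/205 H=1024/335] → run A
t=9: vr[B=512/263 D=1024/655 G=256/205 H=1024/335] → run G
t=10: vr[B=512/263 D=1024/655 G=512/205 H=1024/335] → run D
t=11: vr[B=512/263 D=2048/655 G=512/205 H=1024/335] → run B
t=12: vr[B=1024/263 D=2048/655 G=512/205 H=1024/335] → run G
t=13: vr[B=1024/263 D=2048/655 G=768/205 H=1024/335] → run H
t=14: vr[B=1024/263 D=2048/655 G=768/205] → run D
t=15: vr[B=1024/263 D=3072/655 G=768/205] → run G
t=16: vr[B=1024/263 D=3072/655] → run B
t=17: vr[B=1536/263 D=3072/655] → run D
t=18: vr[B=1536/263] → run B
t=19: vr[B=2048/263] → run B
t=20: vr[B=2560/263] → run B
t=21: (idle)
t=22: (idle)
t=23: (idle)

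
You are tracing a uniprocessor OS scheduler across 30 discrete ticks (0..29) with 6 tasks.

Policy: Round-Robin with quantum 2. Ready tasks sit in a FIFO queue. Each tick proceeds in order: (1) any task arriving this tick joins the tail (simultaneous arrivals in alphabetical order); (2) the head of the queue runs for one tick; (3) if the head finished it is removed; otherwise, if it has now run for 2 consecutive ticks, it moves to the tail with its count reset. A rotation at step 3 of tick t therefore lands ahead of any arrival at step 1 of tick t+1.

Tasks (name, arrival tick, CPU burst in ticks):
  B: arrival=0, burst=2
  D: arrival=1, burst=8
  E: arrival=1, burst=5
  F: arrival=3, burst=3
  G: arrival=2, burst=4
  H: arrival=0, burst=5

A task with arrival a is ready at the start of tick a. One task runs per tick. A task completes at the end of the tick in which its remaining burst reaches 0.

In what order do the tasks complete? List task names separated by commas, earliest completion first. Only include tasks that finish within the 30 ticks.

completion order = B, G, F, H, E, D

t=0: queue=[B,H] q_used=0 → run B
t=1: queue=[B,H,D,E] q_used=1 → run B
t=2: queue=[H,D,E,G] q_used=0 → run H
t=3: queue=[H,D,E,G,F] q_used=1 → run H
t=4: queue=[D,E,G,F,H] q_used=0 → run D
t=5: queue=[D,E,G,F,H] q_used=1 → run D
t=6: queue=[E,G,F,H,D] q_used=0 → run E
t=7: queue=[E,G,F,H,D] q_used=1 → run E
t=8: queue=[G,F,H,D,E] q_used=0 → run G
t=9: queue=[G,F,H,D,E] q_used=1 → run G
t=10: queue=[F,H,D,E,G] q_used=0 → run F
t=11: queue=[F,H,D,E,G] q_used=1 → run F
t=12: queue=[H,D,E,G,F] q_used=0 → run H
t=13: queue=[H,D,E,G,F] q_used=1 → run H
t=14: queue=[D,E,G,F,H] q_used=0 → run D
t=15: queue=[D,E,G,F,H] q_used=1 → run D
t=16: queue=[E,G,F,H,D] q_used=0 → run E
t=17: queue=[E,G,F,H,D] q_used=1 → run E
t=18: queue=[G,F,H,D,E] q_used=0 → run G
t=19: queue=[G,F,H,D,E] q_used=1 → run G
t=20: queue=[F,H,D,E] q_used=0 → run F
t=21: queue=[H,D,E] q_used=0 → run H
t=22: queue=[D,E] q_used=0 → run D
t=23: queue=[D,E] q_used=1 → run D
t=24: queue=[E,D] q_used=0 → run E
t=25: queue=[D] q_used=0 → run D
t=26: queue=[D] q_used=1 → run D
t=27: (idle)
t=28: (idle)
t=29: (idle)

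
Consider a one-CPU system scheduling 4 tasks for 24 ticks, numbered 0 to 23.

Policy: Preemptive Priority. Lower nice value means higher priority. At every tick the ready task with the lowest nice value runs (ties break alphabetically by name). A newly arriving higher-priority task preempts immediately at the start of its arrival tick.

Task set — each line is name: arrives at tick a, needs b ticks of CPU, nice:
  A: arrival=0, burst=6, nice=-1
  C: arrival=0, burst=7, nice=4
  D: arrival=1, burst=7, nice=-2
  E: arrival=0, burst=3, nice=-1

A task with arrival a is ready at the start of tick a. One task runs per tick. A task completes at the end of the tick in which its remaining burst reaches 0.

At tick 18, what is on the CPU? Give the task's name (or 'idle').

t=0: ready={A,C,E} → run A
t=1: ready={A,C,D,E} → run D
t=2: ready={A,C,D,E} → run D
t=3: ready={A,C,D,E} → run D
t=4: ready={A,C,D,E} → run D
t=5: ready={A,C,D,E} → run D
t=6: ready={A,C,D,E} → run D
t=7: ready={A,C,D,E} → run D
t=8: ready={A,C,E} → run A
t=9: ready={A,C,E} → run A
t=10: ready={A,C,E} → run A
t=11: ready={A,C,E} → run A
t=12: ready={A,C,E} → run A
t=13: ready={C,E} → run E
t=14: ready={C,E} → run E
t=15: ready={C,E} → run E
t=16: ready={C} → run C
t=17: ready={C} → run C
t=18: ready={C} → run C
t=19: ready={C} → run C
t=20: ready={C} → run C
t=21: ready={C} → run C
t=22: ready={C} → run C
t=23: (idle)

running at tick 18 = C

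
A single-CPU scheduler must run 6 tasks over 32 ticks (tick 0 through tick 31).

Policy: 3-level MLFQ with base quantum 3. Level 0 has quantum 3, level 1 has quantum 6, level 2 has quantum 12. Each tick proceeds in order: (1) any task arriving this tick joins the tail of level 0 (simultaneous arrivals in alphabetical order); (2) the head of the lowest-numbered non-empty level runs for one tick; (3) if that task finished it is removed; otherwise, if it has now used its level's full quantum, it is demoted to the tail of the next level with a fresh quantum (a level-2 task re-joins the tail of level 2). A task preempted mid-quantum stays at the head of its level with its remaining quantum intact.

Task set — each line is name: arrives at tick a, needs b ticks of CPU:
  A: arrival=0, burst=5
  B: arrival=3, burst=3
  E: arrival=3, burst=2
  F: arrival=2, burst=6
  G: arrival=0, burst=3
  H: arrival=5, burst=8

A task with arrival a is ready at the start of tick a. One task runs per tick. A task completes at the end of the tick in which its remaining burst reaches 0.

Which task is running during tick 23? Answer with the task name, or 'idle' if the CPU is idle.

running at tick 23 = H

t=0: L0/L1/L2 = AG/-/- → run A
t=1: L0/L1/L2 = AG/-/- → run A
t=2: L0/L1/L2 = AGF/-/- → run A
t=3: L0/L1/L2 = GFBE/A/- → run G
t=4: L0/L1/L2 = GFBE/A/- → run G
t=5: L0/L1/L2 = GFBEH/A/- → run G
t=6: L0/L1/L2 = FBEH/A/- → run F
t=7: L0/L1/L2 = FBEH/A/- → run F
t=8: L0/L1/L2 = FBEH/A/- → run F
t=9: L0/L1/L2 = BEH/AF/- → run B
t=10: L0/L1/L2 = BEH/AF/- → run B
t=11: L0/L1/L2 = BEH/AF/- → run B
t=12: L0/L1/L2 = EH/AF/- → run E
t=13: L0/L1/L2 = EH/AF/- → run E
t=14: L0/L1/L2 = H/AF/- → run H
t=15: L0/L1/L2 = H/AF/- → run H
t=16: L0/L1/L2 = H/AF/- → run H
t=17: L0/L1/L2 = -/AFH/- → run A
t=18: L0/L1/L2 = -/AFH/- → run A
t=19: L0/L1/L2 = -/FH/- → run F
t=20: L0/L1/L2 = -/FH/- → run F
t=21: L0/L1/L2 = -/FH/- → run F
t=22: L0/L1/L2 = -/H/- → run H
t=23: L0/L1/L2 = -/H/- → run H
t=24: L0/L1/L2 = -/H/- → run H
t=25: L0/L1/L2 = -/H/- → run H
t=26: L0/L1/L2 = -/H/- → run H
t=27: (idle)
t=28: (idle)
t=29: (idle)
t=30: (idle)
t=31: (idle)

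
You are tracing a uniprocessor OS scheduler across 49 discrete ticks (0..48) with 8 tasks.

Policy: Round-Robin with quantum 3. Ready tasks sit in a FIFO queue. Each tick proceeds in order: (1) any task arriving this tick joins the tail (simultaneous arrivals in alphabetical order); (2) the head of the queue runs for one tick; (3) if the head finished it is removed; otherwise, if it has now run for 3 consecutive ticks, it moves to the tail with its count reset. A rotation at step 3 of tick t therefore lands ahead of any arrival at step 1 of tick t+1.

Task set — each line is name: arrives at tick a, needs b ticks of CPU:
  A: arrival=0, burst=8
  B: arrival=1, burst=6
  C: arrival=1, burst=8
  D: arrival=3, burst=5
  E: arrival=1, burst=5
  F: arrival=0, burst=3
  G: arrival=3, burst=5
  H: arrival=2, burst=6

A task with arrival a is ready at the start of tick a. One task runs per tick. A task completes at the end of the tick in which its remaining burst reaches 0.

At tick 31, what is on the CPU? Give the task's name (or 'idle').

t=0: queue=[A,F] q_used=0 → run A
t=1: queue=[A,F,B,C,E] q_used=1 → run A
t=2: queue=[A,F,B,C,E,H] q_used=2 → run A
t=3: queue=[F,B,C,E,H,A,D,G] q_used=0 → run F
t=4: queue=[F,B,C,E,H,A,D,G] q_used=1 → run F
t=5: queue=[F,B,C,E,H,A,D,G] q_used=2 → run F
t=6: queue=[B,C,E,H,A,D,G] q_used=0 → run B
t=7: queue=[B,C,E,H,A,D,G] q_used=1 → run B
t=8: queue=[B,C,E,H,A,D,G] q_used=2 → run B
t=9: queue=[C,E,H,A,D,G,B] q_used=0 → run C
t=10: queue=[C,E,H,A,D,G,B] q_used=1 → run C
t=11: queue=[C,E,H,A,D,G,B] q_used=2 → run C
t=12: queue=[E,H,A,D,G,B,C] q_used=0 → run E
t=13: queue=[E,H,A,D,G,B,C] q_used=1 → run E
t=14: queue=[E,H,A,D,G,B,C] q_used=2 → run E
t=15: queue=[H,A,D,G,B,C,E] q_used=0 → run H
t=16: queue=[H,A,D,G,B,C,E] q_used=1 → run H
t=17: queue=[H,A,D,G,B,C,E] q_used=2 → run H
t=18: queue=[A,D,G,B,C,E,H] q_used=0 → run A
t=19: queue=[A,D,G,B,C,E,H] q_used=1 → run A
t=20: queue=[A,D,G,B,C,E,H] q_used=2 → run A
t=21: queue=[D,G,B,C,E,H,A] q_used=0 → run D
t=22: queue=[D,G,B,C,E,H,A] q_used=1 → run D
t=23: queue=[D,G,B,C,E,H,A] q_used=2 → run D
t=24: queue=[G,B,C,E,H,A,D] q_used=0 → run G
t=25: queue=[G,B,C,E,H,A,D] q_used=1 → run G
t=26: queue=[G,B,C,E,H,A,D] q_used=2 → run G
t=27: queue=[B,C,E,H,A,D,G] q_used=0 → run B
t=28: queue=[B,C,E,H,A,D,G] q_used=1 → run B
t=29: queue=[B,C,E,H,A,D,G] q_used=2 → run B
t=30: queue=[C,E,H,A,D,G] q_used=0 → run C
t=31: queue=[C,E,H,A,D,G] q_used=1 → run C
t=32: queue=[C,E,H,A,D,G] q_used=2 → run C
t=33: queue=[E,H,A,D,G,C] q_used=0 → run E
t=34: queue=[E,H,A,D,G,C] q_used=1 → run E
t=35: queue=[H,A,D,G,C] q_used=0 → run H
t=36: queue=[H,A,D,G,C] q_used=1 → run H
t=37: queue=[H,A,D,G,C] q_used=2 → run H
t=38: queue=[A,D,G,C] q_used=0 → run A
t=39: queue=[A,D,G,C] q_used=1 → run A
t=40: queue=[D,G,C] q_used=0 → run D
t=41: queue=[D,G,C] q_used=1 → run D
t=42: queue=[G,C] q_used=0 → run G
t=43: queue=[G,C] q_used=1 → run G
t=44: queue=[C] q_used=0 → run C
t=45: queue=[C] q_used=1 → run C
t=46: (idle)
t=47: (idle)
t=48: (idle)

running at tick 31 = C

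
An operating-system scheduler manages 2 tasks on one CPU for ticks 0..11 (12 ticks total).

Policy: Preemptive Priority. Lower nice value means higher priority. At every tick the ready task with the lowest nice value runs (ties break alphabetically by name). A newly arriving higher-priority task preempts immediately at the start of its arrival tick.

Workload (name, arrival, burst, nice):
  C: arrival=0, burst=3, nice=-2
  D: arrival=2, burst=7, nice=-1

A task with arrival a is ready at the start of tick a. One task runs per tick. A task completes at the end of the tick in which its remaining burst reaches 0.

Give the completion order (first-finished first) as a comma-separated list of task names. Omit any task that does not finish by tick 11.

completion order = C, D

t=0: ready={C} → run C
t=1: ready={C} → run C
t=2: ready={C,D} → run C
t=3: ready={D} → run D
t=4: ready={D} → run D
t=5: ready={D} → run D
t=6: ready={D} → run D
t=7: ready={D} → run D
t=8: ready={D} → run D
t=9: ready={D} → run D
t=10: (idle)
t=11: (idle)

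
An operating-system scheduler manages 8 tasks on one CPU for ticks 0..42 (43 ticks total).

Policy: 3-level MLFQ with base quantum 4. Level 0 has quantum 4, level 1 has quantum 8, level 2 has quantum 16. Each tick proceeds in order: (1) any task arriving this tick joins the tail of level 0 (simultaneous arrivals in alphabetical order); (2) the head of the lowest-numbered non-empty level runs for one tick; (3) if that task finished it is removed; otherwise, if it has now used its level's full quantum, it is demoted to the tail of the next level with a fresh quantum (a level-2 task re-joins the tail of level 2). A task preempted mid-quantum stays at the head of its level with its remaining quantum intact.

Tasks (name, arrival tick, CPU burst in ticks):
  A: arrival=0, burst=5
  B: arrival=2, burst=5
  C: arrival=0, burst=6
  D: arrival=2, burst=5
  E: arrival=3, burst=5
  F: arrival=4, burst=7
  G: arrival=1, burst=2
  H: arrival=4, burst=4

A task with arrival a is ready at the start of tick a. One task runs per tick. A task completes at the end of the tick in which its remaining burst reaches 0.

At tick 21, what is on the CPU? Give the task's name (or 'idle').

t=0: L0/L1/L2 = AC/-/- → run A
t=1: L0/L1/L2 = ACG/-/- → run A
t=2: L0/L1/L2 = ACGBD/-/- → run A
t=3: L0/L1/L2 = ACGBDE/-/- → run A
t=4: L0/L1/L2 = CGBDEFH/A/- → run C
t=5: L0/L1/L2 = CGBDEFH/A/- → run C
t=6: L0/L1/L2 = CGBDEFH/A/- → run C
t=7: L0/L1/L2 = CGBDEFH/A/- → run C
t=8: L0/L1/L2 = GBDEFH/AC/- → run G
t=9: L0/L1/L2 = GBDEFH/AC/- → run G
t=10: L0/L1/L2 = BDEFH/AC/- → run B
t=11: L0/L1/L2 = BDEFH/AC/- → run B
t=12: L0/L1/L2 = BDEFH/AC/- → run B
t=13: L0/L1/L2 = BDEFH/AC/- → run B
t=14: L0/L1/L2 = DEFH/ACB/- → run D
t=15: L0/L1/L2 = DEFH/ACB/- → run D
t=16: L0/L1/L2 = DEFH/ACB/- → run D
t=17: L0/L1/L2 = DEFH/ACB/- → run D
t=18: L0/L1/L2 = EFH/ACBD/- → run E
t=19: L0/L1/L2 = EFH/ACBD/- → run E
t=20: L0/L1/L2 = EFH/ACBD/- → run E
t=21: L0/L1/L2 = EFH/ACBD/- → run E
t=22: L0/L1/L2 = FH/ACBDE/- → run F
t=23: L0/L1/L2 = FH/ACBDE/- → run F
t=24: L0/L1/L2 = FH/ACBDE/- → run F
t=25: L0/L1/L2 = FH/ACBDE/- → run F
t=26: L0/L1/L2 = H/ACBDEF/- → run H
t=27: L0/L1/L2 = H/ACBDEF/- → run H
t=28: L0/L1/L2 = H/ACBDEF/- → run H
t=29: L0/L1/L2 = H/ACBDEF/- → run H
t=30: L0/L1/L2 = -/ACBDEF/- → run A
t=31: L0/L1/L2 = -/CBDEF/- → run C
t=32: L0/L1/L2 = -/CBDEF/- → run C
t=33: L0/L1/L2 = -/BDEF/- → run B
t=34: L0/L1/L2 = -/DEF/- → run D
t=35: L0/L1/L2 = -/EF/- → run E
t=36: L0/L1/L2 = -/F/- → run F
t=37: L0/L1/L2 = -/F/- → run F
t=38: L0/L1/L2 = -/F/- → run F
t=39: (idle)
t=40: (idle)
t=41: (idle)
t=42: (idle)

running at tick 21 = E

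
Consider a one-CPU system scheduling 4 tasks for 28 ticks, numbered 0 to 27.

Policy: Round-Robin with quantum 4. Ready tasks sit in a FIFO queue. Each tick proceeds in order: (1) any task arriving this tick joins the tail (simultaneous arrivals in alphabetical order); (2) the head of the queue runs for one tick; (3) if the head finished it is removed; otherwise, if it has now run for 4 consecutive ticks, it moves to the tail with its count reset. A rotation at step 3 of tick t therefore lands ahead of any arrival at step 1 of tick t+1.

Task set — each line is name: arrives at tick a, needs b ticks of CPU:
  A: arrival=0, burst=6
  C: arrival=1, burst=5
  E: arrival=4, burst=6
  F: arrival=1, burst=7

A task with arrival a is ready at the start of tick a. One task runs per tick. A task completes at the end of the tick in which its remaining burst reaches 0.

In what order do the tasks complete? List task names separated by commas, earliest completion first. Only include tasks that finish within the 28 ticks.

t=0: queue=[A] q_used=0 → run A
t=1: queue=[A,C,F] q_used=1 → run A
t=2: queue=[A,C,F] q_used=2 → run A
t=3: queue=[A,C,F] q_used=3 → run A
t=4: queue=[C,F,A,E] q_used=0 → run C
t=5: queue=[C,F,A,E] q_used=1 → run C
t=6: queue=[C,F,A,E] q_used=2 → run C
t=7: queue=[C,F,A,E] q_used=3 → run C
t=8: queue=[F,A,E,C] q_used=0 → run F
t=9: queue=[F,A,E,C] q_used=1 → run F
t=10: queue=[F,A,E,C] q_used=2 → run F
t=11: queue=[F,A,E,C] q_used=3 → run F
t=12: queue=[A,E,C,F] q_used=0 → run A
t=13: queue=[A,E,C,F] q_used=1 → run A
t=14: queue=[E,C,F] q_used=0 → run E
t=15: queue=[E,C,F] q_used=1 → run E
t=16: queue=[E,C,F] q_used=2 → run E
t=17: queue=[E,C,F] q_used=3 → run E
t=18: queue=[C,F,E] q_used=0 → run C
t=19: queue=[F,E] q_used=0 → run F
t=20: queue=[F,E] q_used=1 → run F
t=21: queue=[F,E] q_used=2 → run F
t=22: queue=[E] q_used=0 → run E
t=23: queue=[E] q_used=1 → run E
t=24: (idle)
t=25: (idle)
t=26: (idle)
t=27: (idle)

completion order = A, C, F, E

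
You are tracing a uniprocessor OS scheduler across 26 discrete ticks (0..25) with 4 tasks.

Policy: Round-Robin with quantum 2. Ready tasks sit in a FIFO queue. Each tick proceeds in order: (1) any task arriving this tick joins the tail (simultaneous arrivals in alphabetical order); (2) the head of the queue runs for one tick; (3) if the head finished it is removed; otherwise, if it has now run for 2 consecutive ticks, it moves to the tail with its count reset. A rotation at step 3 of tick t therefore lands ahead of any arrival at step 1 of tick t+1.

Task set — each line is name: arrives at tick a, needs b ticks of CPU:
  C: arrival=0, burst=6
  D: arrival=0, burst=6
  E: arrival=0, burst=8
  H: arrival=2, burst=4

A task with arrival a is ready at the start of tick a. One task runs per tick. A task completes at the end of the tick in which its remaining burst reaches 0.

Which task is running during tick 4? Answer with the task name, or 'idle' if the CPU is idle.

t=0: queue=[C,D,E] q_used=0 → run C
t=1: queue=[C,D,E] q_used=1 → run C
t=2: queue=[D,E,C,H] q_used=0 → run D
t=3: queue=[D,E,C,H] q_used=1 → run D
t=4: queue=[E,C,H,D] q_used=0 → run E
t=5: queue=[E,C,H,D] q_used=1 → run E
t=6: queue=[C,H,D,E] q_used=0 → run C
t=7: queue=[C,H,D,E] q_used=1 → run C
t=8: queue=[H,D,E,C] q_used=0 → run H
t=9: queue=[H,D,E,C] q_used=1 → run H
t=10: queue=[D,E,C,H] q_used=0 → run D
t=11: queue=[D,E,C,H] q_used=1 → run D
t=12: queue=[E,C,H,D] q_used=0 → run E
t=13: queue=[E,C,H,D] q_used=1 → run E
t=14: queue=[C,H,D,E] q_used=0 → run C
t=15: queue=[C,H,D,E] q_used=1 → run C
t=16: queue=[H,D,E] q_used=0 → run H
t=17: queue=[H,D,E] q_used=1 → run H
t=18: queue=[D,E] q_used=0 → run D
t=19: queue=[D,E] q_used=1 → run D
t=20: queue=[E] q_used=0 → run E
t=21: queue=[E] q_used=1 → run E
t=22: queue=[E] q_used=0 → run E
t=23: queue=[E] q_used=1 → run E
t=24: (idle)
t=25: (idle)

running at tick 4 = E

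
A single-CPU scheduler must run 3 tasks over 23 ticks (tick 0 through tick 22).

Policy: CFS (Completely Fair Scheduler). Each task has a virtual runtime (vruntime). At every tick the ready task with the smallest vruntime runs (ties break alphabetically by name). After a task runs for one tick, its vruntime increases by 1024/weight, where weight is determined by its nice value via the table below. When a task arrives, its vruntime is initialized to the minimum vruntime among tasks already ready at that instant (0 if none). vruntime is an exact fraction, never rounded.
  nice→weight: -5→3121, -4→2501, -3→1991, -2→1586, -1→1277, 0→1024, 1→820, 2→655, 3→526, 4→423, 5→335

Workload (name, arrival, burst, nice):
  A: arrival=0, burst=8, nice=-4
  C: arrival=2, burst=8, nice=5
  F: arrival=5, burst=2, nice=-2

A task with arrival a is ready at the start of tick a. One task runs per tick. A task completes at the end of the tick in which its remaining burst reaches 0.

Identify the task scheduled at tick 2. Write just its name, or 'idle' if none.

t=0: vr[A=0] → run A
t=1: vr[A=1024/2501] → run A
t=2: vr[A=2048/2501 C=2048/2501] → run A
t=3: vr[A=3072/2501 C=2048/2501] → run C
t=4: vr[A=3072/2501 C=3247104/837835] → run A
t=5: vr[A=4096/2501 C=3247104/837835 F=4096/2501] → run A
t=6: vr[A=5120/2501 C=3247104/837835 F=4096/2501] → run F
t=7: vr[A=5120/2501 C=3247104/837835 F=74240/32513] → run A
t=8: vr[A=6144/2501 C=3247104/837835 F=74240/32513] → run F
t=9: vr[A=6144/2501 C=3247104/837835] → run A
t=10: vr[A=7168/2501 C=3247104/837835] → run A
t=11: vr[C=3247104/837835] → run C
t=12: vr[C=5808128/837835] → run C
t=13: vr[C=8369152/837835] → run C
t=14: vr[C=10930176/837835] → run C
t=15: vr[C=2698240/167567] → run C
t=16: vr[C=16052224/837835] → run C
t=17: vr[C=18613248/837835] → run C
t=18: (idle)
t=19: (idle)
t=20: (idle)
t=21: (idle)
t=22: (idle)

running at tick 2 = A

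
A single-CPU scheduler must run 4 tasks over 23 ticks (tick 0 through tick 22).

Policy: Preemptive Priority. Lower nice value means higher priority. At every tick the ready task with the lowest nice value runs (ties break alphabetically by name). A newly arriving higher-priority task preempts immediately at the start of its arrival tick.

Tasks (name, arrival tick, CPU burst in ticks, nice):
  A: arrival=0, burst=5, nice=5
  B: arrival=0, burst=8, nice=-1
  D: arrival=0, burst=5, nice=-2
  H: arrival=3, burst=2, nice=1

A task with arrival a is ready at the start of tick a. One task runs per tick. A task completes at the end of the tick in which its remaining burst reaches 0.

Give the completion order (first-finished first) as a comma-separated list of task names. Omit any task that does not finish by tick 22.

completion order = D, B, H, A

t=0: ready={A,B,D} → run D
t=1: ready={A,B,D} → run D
t=2: ready={A,B,D} → run D
t=3: ready={A,B,D,H} → run D
t=4: ready={A,B,D,H} → run D
t=5: ready={A,B,H} → run B
t=6: ready={A,B,H} → run B
t=7: ready={A,B,H} → run B
t=8: ready={A,B,H} → run B
t=9: ready={A,B,H} → run B
t=10: ready={A,B,H} → run B
t=11: ready={A,B,H} → run B
t=12: ready={A,B,H} → run B
t=13: ready={A,H} → run H
t=14: ready={A,H} → run H
t=15: ready={A} → run A
t=16: ready={A} → run A
t=17: ready={A} → run A
t=18: ready={A} → run A
t=19: ready={A} → run A
t=20: (idle)
t=21: (idle)
t=22: (idle)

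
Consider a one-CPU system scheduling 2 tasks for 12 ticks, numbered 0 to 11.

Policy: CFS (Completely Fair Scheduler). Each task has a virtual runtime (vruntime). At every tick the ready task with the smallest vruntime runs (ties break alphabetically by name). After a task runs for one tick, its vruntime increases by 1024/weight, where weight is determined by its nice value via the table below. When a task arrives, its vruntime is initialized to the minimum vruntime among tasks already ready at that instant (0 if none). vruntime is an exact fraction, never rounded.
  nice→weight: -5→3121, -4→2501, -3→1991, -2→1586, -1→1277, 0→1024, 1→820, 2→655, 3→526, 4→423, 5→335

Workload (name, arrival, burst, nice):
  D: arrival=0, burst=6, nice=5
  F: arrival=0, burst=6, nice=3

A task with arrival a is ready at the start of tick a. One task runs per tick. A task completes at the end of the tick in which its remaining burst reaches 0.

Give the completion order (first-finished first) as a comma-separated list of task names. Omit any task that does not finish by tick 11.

completion order = F, D

t=0: vr[D=0 F=0] → run D
t=1: vr[D=1024/335 F=0] → run F
t=2: vr[D=1024/335 F=512/263] → run F
t=3: vr[D=1024/335 F=1024/263] → run D
t=4: vr[D=2048/335 F=1024/263] → run F
t=5: vr[D=2048/335 F=1536/263] → run F
t=6: vr[D=2048/335 F=2048/263] → run D
t=7: vr[D=3072/335 F=2048/263] → run F
t=8: vr[D=3072/335 F=2560/263] → run D
t=9: vr[D=4096/335 F=2560/263] → run F
t=10: vr[D=4096/335] → run D
t=11: vr[D=1024/67] → run D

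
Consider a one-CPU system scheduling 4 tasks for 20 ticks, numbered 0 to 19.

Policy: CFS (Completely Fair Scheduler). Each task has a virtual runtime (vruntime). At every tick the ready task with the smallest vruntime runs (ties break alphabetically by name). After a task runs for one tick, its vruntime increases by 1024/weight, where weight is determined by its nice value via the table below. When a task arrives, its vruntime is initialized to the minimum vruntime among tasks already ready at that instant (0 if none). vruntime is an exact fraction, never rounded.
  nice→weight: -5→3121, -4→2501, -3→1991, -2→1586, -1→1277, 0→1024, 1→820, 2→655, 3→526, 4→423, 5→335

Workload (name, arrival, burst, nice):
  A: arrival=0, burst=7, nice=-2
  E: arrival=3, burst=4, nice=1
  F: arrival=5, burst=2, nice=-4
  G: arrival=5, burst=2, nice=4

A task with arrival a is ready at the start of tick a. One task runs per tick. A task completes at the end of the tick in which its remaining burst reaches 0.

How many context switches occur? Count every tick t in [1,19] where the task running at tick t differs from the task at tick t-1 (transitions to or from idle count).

context switches = 11

t=0: vr[A=0] → run A
t=1: vr[A=512/793] → run A
t=2: vr[A=1024/793] → run A
t=3: vr[A=1536/793 E=1536/793] → run A
t=4: vr[A=2048/793 E=1536/793] → run E
t=5: vr[A=2048/793 E=517888/162565 F=2048/793 G=2048/793] → run A
t=6: vr[A=2560/793 E=517888/162565 F=2048/793 G=2048/793] → run F
t=7: vr[A=2560/793 E=517888/162565 F=97280/32513 G=2048/793] → run G
t=8: vr[A=2560/793 E=517888/162565 F=97280/32513 G=1678336/335439] → run F
t=9: vr[A=2560/793 E=517888/162565 G=1678336/335439] → run E
t=10: vr[A=2560/793 E=720896/162565 G=1678336/335439] → run A
t=11: vr[A=3072/793 E=720896/162565 G=1678336/335439] → run A
t=12: vr[E=720896/162565 G=1678336/335439] → run E
t=13: vr[E=923904/162565 G=1678336/335439] → run G
t=14: vr[E=923904/162565] → run E
t=15: (idle)
t=16: (idle)
t=17: (idle)
t=18: (idle)
t=19: (idle)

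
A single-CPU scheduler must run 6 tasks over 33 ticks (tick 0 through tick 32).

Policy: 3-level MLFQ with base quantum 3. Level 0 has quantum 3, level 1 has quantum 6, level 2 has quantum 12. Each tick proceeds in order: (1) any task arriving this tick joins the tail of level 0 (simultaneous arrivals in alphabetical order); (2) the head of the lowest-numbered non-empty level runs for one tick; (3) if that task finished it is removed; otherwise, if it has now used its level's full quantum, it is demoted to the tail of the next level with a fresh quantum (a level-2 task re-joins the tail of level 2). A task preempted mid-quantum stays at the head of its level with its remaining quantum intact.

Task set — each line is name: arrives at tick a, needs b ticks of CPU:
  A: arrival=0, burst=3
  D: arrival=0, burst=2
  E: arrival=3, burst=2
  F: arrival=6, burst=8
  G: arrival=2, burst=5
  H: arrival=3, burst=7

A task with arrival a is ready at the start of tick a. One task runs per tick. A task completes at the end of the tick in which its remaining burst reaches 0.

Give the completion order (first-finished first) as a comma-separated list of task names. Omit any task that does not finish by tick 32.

t=0: L0/L1/L2 = AD/-/- → run A
t=1: L0/L1/L2 = AD/-/- → run A
t=2: L0/L1/L2 = ADG/-/- → run A
t=3: L0/L1/L2 = DGEH/-/- → run D
t=4: L0/L1/L2 = DGEH/-/- → run D
t=5: L0/L1/L2 = GEH/-/- → run G
t=6: L0/L1/L2 = GEHF/-/- → run G
t=7: L0/L1/L2 = GEHF/-/- → run G
t=8: L0/L1/L2 = EHF/G/- → run E
t=9: L0/L1/L2 = EHF/G/- → run E
t=10: L0/L1/L2 = HF/G/- → run H
t=11: L0/L1/L2 = HF/G/- → run H
t=12: L0/L1/L2 = HF/G/- → run H
t=13: L0/L1/L2 = F/GH/- → run F
t=14: L0/L1/L2 = F/GH/- → run F
t=15: L0/L1/L2 = F/GH/- → run F
t=16: L0/L1/L2 = -/GHF/- → run G
t=17: L0/L1/L2 = -/GHF/- → run G
t=18: L0/L1/L2 = -/HF/- → run H
t=19: L0/L1/L2 = -/HF/- → run H
t=20: L0/L1/L2 = -/HF/- → run H
t=21: L0/L1/L2 = -/HF/- → run H
t=22: L0/L1/L2 = -/F/- → run F
t=23: L0/L1/L2 = -/F/- → run F
t=24: L0/L1/L2 = -/F/- → run F
t=25: L0/L1/L2 = -/F/- → run F
t=26: L0/L1/L2 = -/F/- → run F
t=27: (idle)
t=28: (idle)
t=29: (idle)
t=30: (idle)
t=31: (idle)
t=32: (idle)

completion order = A, D, E, G, H, F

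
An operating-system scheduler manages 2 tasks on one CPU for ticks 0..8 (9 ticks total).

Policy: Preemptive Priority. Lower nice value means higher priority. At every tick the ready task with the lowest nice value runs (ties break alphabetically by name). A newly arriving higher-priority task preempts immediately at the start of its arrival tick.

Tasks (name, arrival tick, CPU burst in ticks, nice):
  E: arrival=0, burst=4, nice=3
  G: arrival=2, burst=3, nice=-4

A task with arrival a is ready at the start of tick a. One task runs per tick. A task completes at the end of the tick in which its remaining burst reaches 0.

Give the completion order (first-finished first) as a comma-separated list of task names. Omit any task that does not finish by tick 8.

t=0: ready={E} → run E
t=1: ready={E} → run E
t=2: ready={E,G} → run G
t=3: ready={E,G} → run G
t=4: ready={E,G} → run G
t=5: ready={E} → run E
t=6: ready={E} → run E
t=7: (idle)
t=8: (idle)

completion order = G, E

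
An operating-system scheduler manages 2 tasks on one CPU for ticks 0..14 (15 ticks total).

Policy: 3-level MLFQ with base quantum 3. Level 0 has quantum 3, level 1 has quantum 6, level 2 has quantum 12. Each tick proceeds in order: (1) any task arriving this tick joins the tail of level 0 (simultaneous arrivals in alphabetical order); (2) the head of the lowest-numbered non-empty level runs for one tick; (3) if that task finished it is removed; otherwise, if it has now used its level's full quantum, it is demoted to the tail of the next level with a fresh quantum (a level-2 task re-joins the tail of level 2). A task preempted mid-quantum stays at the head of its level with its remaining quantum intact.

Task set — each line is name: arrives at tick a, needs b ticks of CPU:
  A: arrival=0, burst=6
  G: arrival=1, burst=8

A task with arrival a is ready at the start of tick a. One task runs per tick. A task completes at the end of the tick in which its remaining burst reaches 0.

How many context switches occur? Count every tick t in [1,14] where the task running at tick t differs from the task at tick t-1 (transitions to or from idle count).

context switches = 4

t=0: L0/L1/L2 = A/-/- → run A
t=1: L0/L1/L2 = AG/-/- → run A
t=2: L0/L1/L2 = AG/-/- → run A
t=3: L0/L1/L2 = G/A/- → run G
t=4: L0/L1/L2 = G/A/- → run G
t=5: L0/L1/L2 = G/A/- → run G
t=6: L0/L1/L2 = -/AG/- → run A
t=7: L0/L1/L2 = -/AG/- → run A
t=8: L0/L1/L2 = -/AG/- → run A
t=9: L0/L1/L2 = -/G/- → run G
t=10: L0/L1/L2 = -/G/- → run G
t=11: L0/L1/L2 = -/G/- → run G
t=12: L0/L1/L2 = -/G/- → run G
t=13: L0/L1/L2 = -/G/- → run G
t=14: (idle)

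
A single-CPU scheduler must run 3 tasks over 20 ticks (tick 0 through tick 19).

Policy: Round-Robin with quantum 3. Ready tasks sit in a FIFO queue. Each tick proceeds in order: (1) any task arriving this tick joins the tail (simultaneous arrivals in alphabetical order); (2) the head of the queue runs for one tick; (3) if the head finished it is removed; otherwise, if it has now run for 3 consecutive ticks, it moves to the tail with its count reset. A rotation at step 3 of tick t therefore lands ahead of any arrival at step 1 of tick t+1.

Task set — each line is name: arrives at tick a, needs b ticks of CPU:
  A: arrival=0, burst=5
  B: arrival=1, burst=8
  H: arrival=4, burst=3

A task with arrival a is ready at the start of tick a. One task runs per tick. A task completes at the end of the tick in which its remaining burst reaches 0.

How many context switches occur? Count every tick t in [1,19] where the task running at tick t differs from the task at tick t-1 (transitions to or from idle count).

context switches = 5

t=0: queue=[A] q_used=0 → run A
t=1: queue=[A,B] q_used=1 → run A
t=2: queue=[A,B] q_used=2 → run A
t=3: queue=[B,A] q_used=0 → run B
t=4: queue=[B,A,H] q_used=1 → run B
t=5: queue=[B,A,H] q_used=2 → run B
t=6: queue=[A,H,B] q_used=0 → run A
t=7: queue=[A,H,B] q_used=1 → run A
t=8: queue=[H,B] q_used=0 → run H
t=9: queue=[H,B] q_used=1 → run H
t=10: queue=[H,B] q_used=2 → run H
t=11: queue=[B] q_used=0 → run B
t=12: queue=[B] q_used=1 → run B
t=13: queue=[B] q_used=2 → run B
t=14: queue=[B] q_used=0 → run B
t=15: queue=[B] q_used=1 → run B
t=16: (idle)
t=17: (idle)
t=18: (idle)
t=19: (idle)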